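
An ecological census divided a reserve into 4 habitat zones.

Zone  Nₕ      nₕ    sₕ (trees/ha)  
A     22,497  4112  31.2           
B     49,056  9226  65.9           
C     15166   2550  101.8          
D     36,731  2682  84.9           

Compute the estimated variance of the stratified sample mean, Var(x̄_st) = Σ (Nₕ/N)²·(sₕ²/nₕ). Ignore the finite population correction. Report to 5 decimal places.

N = 123450. Term for each stratum: Wₕ²sₕ²/nₕ.
Var(x̄_st) = 0.00786182 + 0.07432920 + 0.06133598 + 0.23792491 = 0.38145191 → 0.38145.

0.38145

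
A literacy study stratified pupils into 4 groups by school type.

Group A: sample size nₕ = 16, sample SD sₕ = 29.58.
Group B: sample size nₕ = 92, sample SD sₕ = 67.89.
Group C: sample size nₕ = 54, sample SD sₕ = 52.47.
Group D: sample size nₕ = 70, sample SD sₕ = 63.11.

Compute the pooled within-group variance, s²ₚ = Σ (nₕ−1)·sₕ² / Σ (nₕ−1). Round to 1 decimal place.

A: (16−1)·29.58² = 15·874.9764 = 13124.646
B: (92−1)·67.89² = 91·4609.0521 = 419423.7411
C: (54−1)·52.47² = 53·2753.1009 = 145914.3477
D: (70−1)·63.11² = 69·3982.8721 = 274818.1749
Numerator = 853280.9097; denominator = Σ(nₕ−1) = 228.
s²ₚ = 853280.9097/228 = 3742.460... → 3742.5.

3742.5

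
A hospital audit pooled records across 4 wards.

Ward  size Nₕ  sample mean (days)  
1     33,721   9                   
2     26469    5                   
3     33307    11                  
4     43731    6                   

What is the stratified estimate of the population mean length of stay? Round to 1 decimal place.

N = 33721 + 26469 + 33307 + 43731 = 137228.
The stratified mean weights each stratum mean by its population share Nₕ/N.
Σ Nₕx̄ₕ = 33721·9 + 26469·5 + 33307·11 + 43731·6 = 303489 + 132345 + 366377 + 262386 = 1064597.
Divide by N: 1064597 / 137228 = 7.758... → 7.8.

7.8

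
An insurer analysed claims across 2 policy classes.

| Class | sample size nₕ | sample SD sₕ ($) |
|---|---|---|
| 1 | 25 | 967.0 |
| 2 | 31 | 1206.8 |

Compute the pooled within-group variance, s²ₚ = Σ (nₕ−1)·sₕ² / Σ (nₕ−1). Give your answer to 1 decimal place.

1224687.5

Degrees of freedom: 24 + 30 = 54.
Σ(nₕ−1)sₕ² = 24·935089 + 30·1456366.24 = 66133123.2.
s²ₚ = 66133123.2 / 54 = 1224687.467... → 1224687.5.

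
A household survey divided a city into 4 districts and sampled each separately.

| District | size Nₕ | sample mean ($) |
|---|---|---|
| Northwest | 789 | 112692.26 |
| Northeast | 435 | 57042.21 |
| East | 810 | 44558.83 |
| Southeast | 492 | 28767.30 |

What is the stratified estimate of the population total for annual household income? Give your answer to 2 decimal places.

163973718.39

Estimate total by summing Nₕ·x̄ₕ over strata.
789·112692.26 + 435·57042.21 + 810·44558.83 + 492·28767.30 = 88914193.14 + 24813361.35 + 36092652.3 + 14153511.6 = 163973718.39.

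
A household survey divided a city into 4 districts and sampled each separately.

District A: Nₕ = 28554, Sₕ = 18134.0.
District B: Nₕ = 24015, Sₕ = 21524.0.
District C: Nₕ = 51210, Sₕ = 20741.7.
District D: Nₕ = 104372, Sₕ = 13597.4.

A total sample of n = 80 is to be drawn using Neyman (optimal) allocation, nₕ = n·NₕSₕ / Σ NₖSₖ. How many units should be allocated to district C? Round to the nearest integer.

24

Σ NₕSₕ = 28554·18134.0 + 24015·21524.0 + 51210·20741.7 + 104372·13597.4 = 3516067385.8.
Share for C: 1062182457/3516067385.8 = 0.30209.
n_C = 80 × 0.30209 = 24.168... → 24.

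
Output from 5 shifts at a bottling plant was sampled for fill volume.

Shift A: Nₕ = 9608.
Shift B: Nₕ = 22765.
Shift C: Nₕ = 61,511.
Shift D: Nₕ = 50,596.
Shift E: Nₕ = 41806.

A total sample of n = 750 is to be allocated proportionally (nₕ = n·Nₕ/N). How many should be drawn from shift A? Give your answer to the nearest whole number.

N = 9608 + 22765 + 61511 + 50596 + 41806 = 186286.
n_A = 750·9608/186286 = 38.682... → 39.

39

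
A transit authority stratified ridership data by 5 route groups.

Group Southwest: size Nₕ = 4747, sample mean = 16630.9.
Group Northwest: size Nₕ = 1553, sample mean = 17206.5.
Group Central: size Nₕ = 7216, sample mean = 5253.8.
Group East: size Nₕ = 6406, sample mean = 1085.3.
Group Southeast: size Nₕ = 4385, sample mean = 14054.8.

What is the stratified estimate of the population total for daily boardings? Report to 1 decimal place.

Population total = Σ Nₕ·x̄ₕ (each stratum's size times its mean).
4747·16630.9 + 1553·17206.5 + 7216·5253.8 + 6406·1085.3 + 4385·14054.8 = 78946882.3 + 26721694.5 + 37911420.8 + 6952431.8 + 61630298 = 212162727.4.

212162727.4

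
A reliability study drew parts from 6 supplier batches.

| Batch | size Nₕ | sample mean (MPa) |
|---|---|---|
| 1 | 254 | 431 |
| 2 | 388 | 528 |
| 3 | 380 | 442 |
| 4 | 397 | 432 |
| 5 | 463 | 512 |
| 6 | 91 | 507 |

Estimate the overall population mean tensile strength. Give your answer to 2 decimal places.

474.91

x̄_st = (Σ Nₕx̄ₕ) / (Σ Nₕ) = (254·431 + 388·528 + 380·442 + 397·432 + 463·512 + 91·507) / 1973
= 936995 / 1973 = 474.9088... → 474.91.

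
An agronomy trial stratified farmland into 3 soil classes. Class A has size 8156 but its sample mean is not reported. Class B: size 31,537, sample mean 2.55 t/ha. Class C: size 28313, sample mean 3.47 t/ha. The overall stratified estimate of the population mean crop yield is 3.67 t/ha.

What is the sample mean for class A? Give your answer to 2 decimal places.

N = 8156 + 31537 + 28313 = 68006.
Overall total = μ·N = 3.67·68006 = 249582.02.
Subtract the known strata: 31537·2.55 + 28313·3.47 = 178665.46.
Remaining total for class A: 249582.02 − 178665.46 = 70916.56.
Divide by its size: 70916.56 / 8156 = 8.6950... → 8.70.

8.70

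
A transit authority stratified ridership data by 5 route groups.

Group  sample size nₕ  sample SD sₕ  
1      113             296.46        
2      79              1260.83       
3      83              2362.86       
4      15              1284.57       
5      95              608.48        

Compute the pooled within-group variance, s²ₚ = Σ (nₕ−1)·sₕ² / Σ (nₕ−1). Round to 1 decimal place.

1709366.6

1: (113−1)·296.46² = 112·87888.5316 = 9843515.5392
2: (79−1)·1260.83² = 78·1589692.2889 = 123995998.5342
3: (83−1)·2362.86² = 82·5583107.3796 = 457814805.1272
4: (15−1)·1284.57² = 14·1650120.0849 = 23101681.1886
5: (95−1)·608.48² = 94·370247.9104 = 34803303.5776
Numerator = 649559303.9668; denominator = Σ(nₕ−1) = 380.
s²ₚ = 649559303.9668/380 = 1709366.589... → 1709366.6.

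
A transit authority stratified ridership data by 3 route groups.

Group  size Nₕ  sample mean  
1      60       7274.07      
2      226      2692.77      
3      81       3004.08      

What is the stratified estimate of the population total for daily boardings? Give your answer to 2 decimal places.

1: 60·7274.07 = 436444.2
2: 226·2692.77 = 608566.02
3: 81·3004.08 = 243330.48
τ̂ = Σ Nₕx̄ₕ = 1288340.70.

1288340.70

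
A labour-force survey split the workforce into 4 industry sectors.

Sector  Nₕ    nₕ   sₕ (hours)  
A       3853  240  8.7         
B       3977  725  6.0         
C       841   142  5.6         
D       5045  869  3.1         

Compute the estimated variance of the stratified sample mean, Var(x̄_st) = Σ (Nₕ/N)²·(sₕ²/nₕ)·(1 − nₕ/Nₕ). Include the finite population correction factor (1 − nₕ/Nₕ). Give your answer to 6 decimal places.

0.028679

N = 13716; Wₕ = Nₕ/N.
sector A: (3853/13716)²·8.7²/240·(1 − 240/3853) = 0.023336691
sector B: (3977/13716)²·6.0²/725·(1 − 725/3977) = 0.003413624
sector C: (841/13716)²·5.6²/142·(1 − 142/841) = 0.000690090
sector D: (5045/13716)²·3.1²/869·(1 − 869/5045) = 0.001238427
Sum = 0.028678832 → 0.028679.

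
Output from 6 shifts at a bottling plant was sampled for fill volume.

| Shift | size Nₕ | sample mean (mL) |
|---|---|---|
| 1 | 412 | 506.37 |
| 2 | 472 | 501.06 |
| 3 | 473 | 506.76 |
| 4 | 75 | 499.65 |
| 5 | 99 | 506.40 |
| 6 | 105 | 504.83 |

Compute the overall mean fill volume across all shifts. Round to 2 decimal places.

N = 412 + 472 + 473 + 75 + 99 + 105 = 1636.
Overall mean = Σ (Nₕ/N)·x̄ₕ — weight by population share, not a simple average.
Σ Nₕx̄ₕ = 412·506.37 + 472·501.06 + 473·506.76 + 75·499.65 + 99·506.40 + 105·504.83 = 208624.44 + 236500.32 + 239697.48 + 37473.75 + 50133.6 + 53007.15 = 825436.74.
Divide by N: 825436.74 / 1636 = 504.5457... → 504.55.

504.55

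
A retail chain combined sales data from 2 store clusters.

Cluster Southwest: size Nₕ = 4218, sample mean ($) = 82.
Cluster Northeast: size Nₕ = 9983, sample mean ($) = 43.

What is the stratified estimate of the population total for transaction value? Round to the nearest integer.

Estimate total by summing Nₕ·x̄ₕ over strata.
4218·82 + 9983·43 = 345876 + 429269 = 775145.

775145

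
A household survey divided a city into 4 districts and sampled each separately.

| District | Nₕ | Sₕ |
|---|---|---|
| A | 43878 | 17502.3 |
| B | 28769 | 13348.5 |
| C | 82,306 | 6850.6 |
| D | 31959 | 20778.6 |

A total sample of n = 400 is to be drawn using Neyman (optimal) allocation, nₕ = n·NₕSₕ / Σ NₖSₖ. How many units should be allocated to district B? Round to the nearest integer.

A: NₕSₕ = 43878·17502.3 = 767965919.4
B: NₕSₕ = 28769·13348.5 = 384022996.5
C: NₕSₕ = 82306·6850.6 = 563845483.6
D: NₕSₕ = 31959·20778.6 = 664063277.4
Σ NₕSₕ = 2379897676.9.
n_B = 400·384022996.5/2379897676.9 = 64.544... → 65.

65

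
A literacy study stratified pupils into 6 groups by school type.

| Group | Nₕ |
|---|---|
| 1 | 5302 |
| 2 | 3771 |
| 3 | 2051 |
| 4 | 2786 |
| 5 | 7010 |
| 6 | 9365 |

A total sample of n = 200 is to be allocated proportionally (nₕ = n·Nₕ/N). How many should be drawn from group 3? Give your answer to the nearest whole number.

Share of group 3 = 2051/30285 = 0.06772.
Allocate 200 × 0.06772 = 13.545... → 14.

14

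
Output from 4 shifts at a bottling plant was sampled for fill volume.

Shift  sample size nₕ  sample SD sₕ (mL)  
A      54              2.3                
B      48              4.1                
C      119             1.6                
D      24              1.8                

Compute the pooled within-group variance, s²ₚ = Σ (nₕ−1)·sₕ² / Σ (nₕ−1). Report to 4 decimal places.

6.0043

A: (54−1)·2.3² = 53·5.29 = 280.37
B: (48−1)·4.1² = 47·16.81 = 790.07
C: (119−1)·1.6² = 118·2.56 = 302.08
D: (24−1)·1.8² = 23·3.24 = 74.52
Numerator = 1447.04; denominator = Σ(nₕ−1) = 241.
s²ₚ = 1447.04/241 = 6.004315... → 6.0043.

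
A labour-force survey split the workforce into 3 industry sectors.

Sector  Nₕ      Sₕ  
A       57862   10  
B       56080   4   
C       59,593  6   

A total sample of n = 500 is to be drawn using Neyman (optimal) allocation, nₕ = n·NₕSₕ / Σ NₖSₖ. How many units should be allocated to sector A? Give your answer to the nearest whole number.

249

A: NₕSₕ = 57862·10 = 578620
B: NₕSₕ = 56080·4 = 224320
C: NₕSₕ = 59593·6 = 357558
Σ NₕSₕ = 1160498.
n_A = 500·578620/1160498 = 249.298... → 249.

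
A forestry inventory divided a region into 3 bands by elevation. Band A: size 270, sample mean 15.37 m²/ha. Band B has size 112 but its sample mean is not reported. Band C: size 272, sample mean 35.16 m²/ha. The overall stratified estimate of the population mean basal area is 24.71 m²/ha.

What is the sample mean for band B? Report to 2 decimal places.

N = 270 + 112 + 272 = 654.
Overall total = μ·N = 24.71·654 = 16160.34.
Subtract the known strata: 270·15.37 + 272·35.16 = 13713.42.
Remaining total for band B: 16160.34 − 13713.42 = 2446.92.
Divide by its size: 2446.92 / 112 = 21.8475 → 21.85.

21.85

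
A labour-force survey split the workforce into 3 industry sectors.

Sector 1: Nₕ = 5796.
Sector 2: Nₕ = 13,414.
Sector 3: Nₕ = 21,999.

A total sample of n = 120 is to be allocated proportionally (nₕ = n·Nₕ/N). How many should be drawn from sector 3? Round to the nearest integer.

64

Share of sector 3 = 21999/41209 = 0.53384.
Allocate 120 × 0.53384 = 64.061... → 64.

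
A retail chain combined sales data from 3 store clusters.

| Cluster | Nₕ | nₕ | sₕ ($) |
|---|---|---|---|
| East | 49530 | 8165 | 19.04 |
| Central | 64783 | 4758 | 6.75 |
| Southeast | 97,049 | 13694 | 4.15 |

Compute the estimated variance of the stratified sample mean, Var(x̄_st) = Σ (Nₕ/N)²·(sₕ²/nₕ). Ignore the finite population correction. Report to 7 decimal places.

N = 211362. Term for each stratum: Wₕ²sₕ²/nₕ.
Var(x̄_st) = 0.0024381506 + 0.0008996040 + 0.0002651516 = 0.0036029062 → 0.0036029.

0.0036029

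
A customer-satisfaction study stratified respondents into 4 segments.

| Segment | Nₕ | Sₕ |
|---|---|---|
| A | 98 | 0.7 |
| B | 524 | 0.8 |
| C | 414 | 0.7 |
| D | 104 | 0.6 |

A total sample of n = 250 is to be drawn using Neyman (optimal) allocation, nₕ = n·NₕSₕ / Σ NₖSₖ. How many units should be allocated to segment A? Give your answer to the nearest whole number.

A: NₕSₕ = 98·0.7 = 68.6
B: NₕSₕ = 524·0.8 = 419.2
C: NₕSₕ = 414·0.7 = 289.8
D: NₕSₕ = 104·0.6 = 62.4
Σ NₕSₕ = 840.
n_A = 250·68.6/840 = 20.417... → 20.

20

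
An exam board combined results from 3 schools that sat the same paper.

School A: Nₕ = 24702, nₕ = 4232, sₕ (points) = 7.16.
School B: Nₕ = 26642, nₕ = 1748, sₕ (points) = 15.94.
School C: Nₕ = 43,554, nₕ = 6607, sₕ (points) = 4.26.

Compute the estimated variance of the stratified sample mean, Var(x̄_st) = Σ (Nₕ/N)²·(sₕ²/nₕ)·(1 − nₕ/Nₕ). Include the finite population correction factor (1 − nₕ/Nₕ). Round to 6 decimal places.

0.011876

N = 94898; Wₕ = Nₕ/N.
school A: (24702/94898)²·7.16²/4232·(1 − 4232/24702) = 0.000680168
school B: (26642/94898)²·15.94²/1748·(1 − 1748/26642) = 0.010704900
school C: (43554/94898)²·4.26²/6607·(1 − 6607/43554) = 0.000490804
Sum = 0.011875871 → 0.011876.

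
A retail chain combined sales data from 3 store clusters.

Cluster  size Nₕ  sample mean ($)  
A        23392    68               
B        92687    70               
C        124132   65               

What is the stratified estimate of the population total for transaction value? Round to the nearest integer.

16147326

A: 23392·68 = 1590656
B: 92687·70 = 6488090
C: 124132·65 = 8068580
τ̂ = Σ Nₕx̄ₕ = 16147326.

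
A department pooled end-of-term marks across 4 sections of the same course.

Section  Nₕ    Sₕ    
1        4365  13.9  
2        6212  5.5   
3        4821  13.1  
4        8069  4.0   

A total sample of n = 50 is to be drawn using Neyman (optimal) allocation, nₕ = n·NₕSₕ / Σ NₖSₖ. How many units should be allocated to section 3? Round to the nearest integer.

17

Σ NₕSₕ = 4365·13.9 + 6212·5.5 + 4821·13.1 + 8069·4.0 = 190270.6.
Share for 3: 63155.1/190270.6 = 0.33192.
n_3 = 50 × 0.33192 = 16.596... → 17.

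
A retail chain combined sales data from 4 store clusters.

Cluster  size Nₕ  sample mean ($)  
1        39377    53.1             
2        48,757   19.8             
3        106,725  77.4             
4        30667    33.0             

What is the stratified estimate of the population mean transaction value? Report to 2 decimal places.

54.67

N = 39377 + 48757 + 106725 + 30667 = 225526.
Overall mean = Σ (Nₕ/N)·x̄ₕ — weight by population share, not a simple average.
Σ Nₕx̄ₕ = 39377·53.1 + 48757·19.8 + 106725·77.4 + 30667·33.0 = 2090918.7 + 965388.6 + 8260515 + 1012011 = 12328833.3.
Divide by N: 12328833.3 / 225526 = 54.6670... → 54.67.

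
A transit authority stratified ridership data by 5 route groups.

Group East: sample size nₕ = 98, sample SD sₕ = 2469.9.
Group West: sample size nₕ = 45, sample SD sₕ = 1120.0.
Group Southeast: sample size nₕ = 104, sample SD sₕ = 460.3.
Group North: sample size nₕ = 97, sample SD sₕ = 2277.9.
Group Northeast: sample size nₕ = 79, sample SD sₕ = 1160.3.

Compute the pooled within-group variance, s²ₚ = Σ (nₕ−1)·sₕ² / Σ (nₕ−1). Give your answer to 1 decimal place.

Degrees of freedom: 97 + 44 + 103 + 96 + 78 = 418.
Σ(nₕ−1)sₕ² = 97·6100406.01 + 44·1254400 + 103·211876.09 + 96·5188828.41 + 78·1346296.09 = 1271894842.62.
s²ₚ = 1271894842.62 / 418 = 3042810.628... → 3042810.6.

3042810.6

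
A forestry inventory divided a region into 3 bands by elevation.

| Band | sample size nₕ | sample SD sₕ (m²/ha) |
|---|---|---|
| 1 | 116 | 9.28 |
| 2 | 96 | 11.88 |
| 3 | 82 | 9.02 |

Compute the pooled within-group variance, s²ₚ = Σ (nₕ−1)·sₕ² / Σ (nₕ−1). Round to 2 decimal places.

102.75

1: (116−1)·9.28² = 115·86.1184 = 9903.616
2: (96−1)·11.88² = 95·141.1344 = 13407.768
3: (82−1)·9.02² = 81·81.3604 = 6590.1924
Numerator = 29901.5764; denominator = Σ(nₕ−1) = 291.
s²ₚ = 29901.5764/291 = 102.7546... → 102.75.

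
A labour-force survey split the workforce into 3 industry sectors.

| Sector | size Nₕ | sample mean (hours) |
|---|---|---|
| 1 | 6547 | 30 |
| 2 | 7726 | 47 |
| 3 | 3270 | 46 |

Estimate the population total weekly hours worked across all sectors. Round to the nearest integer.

709952

Estimate total by summing Nₕ·x̄ₕ over strata.
6547·30 + 7726·47 + 3270·46 = 196410 + 363122 + 150420 = 709952.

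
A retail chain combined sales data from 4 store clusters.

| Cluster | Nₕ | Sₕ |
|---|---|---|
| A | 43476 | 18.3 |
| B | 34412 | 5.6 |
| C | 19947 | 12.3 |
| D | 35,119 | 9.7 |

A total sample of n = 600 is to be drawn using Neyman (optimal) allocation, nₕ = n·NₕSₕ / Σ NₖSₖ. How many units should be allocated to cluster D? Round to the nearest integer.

Σ NₕSₕ = 43476·18.3 + 34412·5.6 + 19947·12.3 + 35119·9.7 = 1574320.4.
Share for D: 340654.3/1574320.4 = 0.21638.
n_D = 600 × 0.21638 = 129.829... → 130.

130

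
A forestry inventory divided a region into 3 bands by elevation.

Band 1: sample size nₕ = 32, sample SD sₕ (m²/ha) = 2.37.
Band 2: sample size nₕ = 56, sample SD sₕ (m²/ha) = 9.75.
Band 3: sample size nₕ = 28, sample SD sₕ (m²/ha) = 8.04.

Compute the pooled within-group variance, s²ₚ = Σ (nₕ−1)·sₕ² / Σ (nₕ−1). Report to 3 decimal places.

63.256

Degrees of freedom: 31 + 55 + 27 = 113.
Σ(nₕ−1)sₕ² = 31·5.6169 + 55·95.0625 + 27·64.6416 = 7147.8846.
s²ₚ = 7147.8846 / 113 = 63.25562... → 63.256.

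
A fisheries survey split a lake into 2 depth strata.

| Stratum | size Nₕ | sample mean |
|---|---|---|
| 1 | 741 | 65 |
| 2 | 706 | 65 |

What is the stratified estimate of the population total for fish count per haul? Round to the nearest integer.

Population total = Σ Nₕ·x̄ₕ (each stratum's size times its mean).
741·65 + 706·65 = 48165 + 45890 = 94055.

94055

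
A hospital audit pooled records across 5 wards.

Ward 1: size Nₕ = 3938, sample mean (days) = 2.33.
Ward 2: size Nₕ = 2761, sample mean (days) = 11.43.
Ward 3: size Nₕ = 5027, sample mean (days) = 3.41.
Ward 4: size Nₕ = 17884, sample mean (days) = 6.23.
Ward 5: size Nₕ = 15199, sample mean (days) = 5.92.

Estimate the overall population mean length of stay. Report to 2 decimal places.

5.79

N = 3938 + 2761 + 5027 + 17884 + 15199 = 44809.
Overall mean = Σ (Nₕ/N)·x̄ₕ — weight by population share, not a simple average.
Σ Nₕx̄ₕ = 3938·2.33 + 2761·11.43 + 5027·3.41 + 17884·6.23 + 15199·5.92 = 9175.54 + 31558.23 + 17142.07 + 111417.32 + 89978.08 = 259271.24.
Divide by N: 259271.24 / 44809 = 5.7861... → 5.79.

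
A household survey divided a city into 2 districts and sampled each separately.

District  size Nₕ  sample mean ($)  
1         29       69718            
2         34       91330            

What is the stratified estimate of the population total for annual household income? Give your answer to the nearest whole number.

5127042

Population total = Σ Nₕ·x̄ₕ (each stratum's size times its mean).
29·69718 + 34·91330 = 2021822 + 3105220 = 5127042.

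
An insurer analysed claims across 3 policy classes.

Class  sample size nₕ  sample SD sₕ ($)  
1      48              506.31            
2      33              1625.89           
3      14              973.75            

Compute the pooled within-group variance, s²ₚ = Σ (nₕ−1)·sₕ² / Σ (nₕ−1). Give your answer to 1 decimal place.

Degrees of freedom: 47 + 32 + 13 = 92.
Σ(nₕ−1)sₕ² = 47·256349.8161 + 32·2643518.2921 + 13·948189.0625 = 108967484.5164.
s²ₚ = 108967484.5164 / 92 = 1184429.180... → 1184429.2.

1184429.2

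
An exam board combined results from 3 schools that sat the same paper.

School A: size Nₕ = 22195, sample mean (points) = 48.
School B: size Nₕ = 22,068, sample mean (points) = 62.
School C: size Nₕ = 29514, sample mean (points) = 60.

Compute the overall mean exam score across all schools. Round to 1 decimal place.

N = 22195 + 22068 + 29514 = 73777.
Overall mean = Σ (Nₕ/N)·x̄ₕ — weight by population share, not a simple average.
Σ Nₕx̄ₕ = 22195·48 + 22068·62 + 29514·60 = 1065360 + 1368216 + 1770840 = 4204416.
Divide by N: 4204416 / 73777 = 56.988... → 57.0.

57.0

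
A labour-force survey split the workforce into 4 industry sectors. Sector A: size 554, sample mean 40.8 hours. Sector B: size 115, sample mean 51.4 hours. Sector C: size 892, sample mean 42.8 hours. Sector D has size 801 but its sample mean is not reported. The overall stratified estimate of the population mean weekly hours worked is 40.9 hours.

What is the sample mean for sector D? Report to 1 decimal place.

37.3

N = 554 + 115 + 892 + 801 = 2362.
Overall total = μ·N = 40.9·2362 = 96605.8.
Subtract the known strata: 554·40.8 + 115·51.4 + 892·42.8 = 66691.8.
Remaining total for sector D: 96605.8 − 66691.8 = 29914.
Divide by its size: 29914 / 801 = 37.346... → 37.3.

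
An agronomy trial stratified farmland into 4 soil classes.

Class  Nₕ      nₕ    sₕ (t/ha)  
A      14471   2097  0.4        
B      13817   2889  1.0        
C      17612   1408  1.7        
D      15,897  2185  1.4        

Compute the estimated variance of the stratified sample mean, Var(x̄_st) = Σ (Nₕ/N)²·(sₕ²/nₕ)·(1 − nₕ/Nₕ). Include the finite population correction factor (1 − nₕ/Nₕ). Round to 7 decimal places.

N = 61797; Wₕ = Nₕ/N.
class A: (14471/61797)²·0.4²/2097·(1 − 2097/14471) = 0.0000035776
class B: (13817/61797)²·1.0²/2889·(1 − 2889/13817) = 0.0000136859
class C: (17612/61797)²·1.7²/1408·(1 − 1408/17612) = 0.0001533880
class D: (15897/61797)²·1.4²/2185·(1 − 2185/15897) = 0.0000512019
Sum = 0.0002218533 → 0.0002219.

0.0002219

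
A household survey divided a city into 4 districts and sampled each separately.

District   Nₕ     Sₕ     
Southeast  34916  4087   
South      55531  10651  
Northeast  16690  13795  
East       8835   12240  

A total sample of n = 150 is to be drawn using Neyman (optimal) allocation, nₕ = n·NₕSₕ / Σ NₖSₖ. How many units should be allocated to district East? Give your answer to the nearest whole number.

15

Σ NₕSₕ = 34916·4087 + 55531·10651 + 16690·13795 + 8835·12240 = 1072541323.
Share for East: 108140400/1072541323 = 0.10083.
n_East = 150 × 0.10083 = 15.124... → 15.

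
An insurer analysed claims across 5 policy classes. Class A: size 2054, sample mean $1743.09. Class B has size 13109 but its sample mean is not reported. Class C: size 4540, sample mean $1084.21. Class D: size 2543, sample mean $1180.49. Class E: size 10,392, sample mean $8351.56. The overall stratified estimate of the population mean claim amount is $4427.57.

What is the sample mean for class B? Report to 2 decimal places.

3525.29

Σ Nₕx̄ₕ = N·μ, so 13109·x̄_B = 32638·4427.57 − (2054·1743.09 + 4540·1084.21 + 2543·1180.49 + 10392·8351.56).
= 144507029.66 − 98294017.85 = 46213011.81.
x̄_B = 46213011.81 / 13109 = 3525.2889... → 3525.29.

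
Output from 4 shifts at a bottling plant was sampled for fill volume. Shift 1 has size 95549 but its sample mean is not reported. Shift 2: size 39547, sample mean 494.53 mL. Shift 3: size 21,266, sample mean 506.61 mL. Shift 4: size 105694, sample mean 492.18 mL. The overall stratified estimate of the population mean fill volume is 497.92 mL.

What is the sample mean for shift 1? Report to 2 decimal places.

N = 95549 + 39547 + 21266 + 105694 = 262056.
Overall total = μ·N = 497.92·262056 = 130482923.52.
Subtract the known strata: 39547·494.53 + 21266·506.61 + 105694·492.18 = 82351219.09.
Remaining total for shift 1: 130482923.52 − 82351219.09 = 48131704.43.
Divide by its size: 48131704.43 / 95549 = 503.7384... → 503.74.

503.74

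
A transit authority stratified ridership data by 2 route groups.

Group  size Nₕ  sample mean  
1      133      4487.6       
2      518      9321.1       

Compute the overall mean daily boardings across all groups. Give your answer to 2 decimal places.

8333.61

x̄_st = (Σ Nₕx̄ₕ) / (Σ Nₕ) = (133·4487.6 + 518·9321.1) / 651
= 5425180.6 / 651 = 8333.6108... → 8333.61.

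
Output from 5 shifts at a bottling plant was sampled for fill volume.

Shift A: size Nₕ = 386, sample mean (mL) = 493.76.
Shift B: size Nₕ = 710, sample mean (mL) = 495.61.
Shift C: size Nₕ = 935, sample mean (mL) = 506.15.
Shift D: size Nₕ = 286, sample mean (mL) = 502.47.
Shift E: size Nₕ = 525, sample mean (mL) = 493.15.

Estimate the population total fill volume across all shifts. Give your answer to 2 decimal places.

Estimate total by summing Nₕ·x̄ₕ over strata.
386·493.76 + 710·495.61 + 935·506.15 + 286·502.47 + 525·493.15 = 190591.36 + 351883.1 + 473250.25 + 143706.42 + 258903.75 = 1418334.88.

1418334.88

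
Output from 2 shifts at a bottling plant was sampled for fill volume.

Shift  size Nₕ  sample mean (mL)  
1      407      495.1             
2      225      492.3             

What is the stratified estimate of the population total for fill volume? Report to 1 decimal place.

312273.2

Estimate total by summing Nₕ·x̄ₕ over strata.
407·495.1 + 225·492.3 = 201505.7 + 110767.5 = 312273.2.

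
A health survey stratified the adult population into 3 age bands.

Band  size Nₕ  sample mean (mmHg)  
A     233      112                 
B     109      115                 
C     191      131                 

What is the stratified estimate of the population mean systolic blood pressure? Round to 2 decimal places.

N = 533; weights Wₕ = Nₕ/N = (0.4371, 0.2045, 0.3583).
x̄_st = Σ Wₕ·x̄ₕ = 0.4371·112 + 0.2045·115 + 0.3583·131 ≈ 119.4221...
→ 119.42.

119.42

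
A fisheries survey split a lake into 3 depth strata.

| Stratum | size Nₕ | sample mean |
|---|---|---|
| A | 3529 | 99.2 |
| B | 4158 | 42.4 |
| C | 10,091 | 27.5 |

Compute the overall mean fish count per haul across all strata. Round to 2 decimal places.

x̄_st = (Σ Nₕx̄ₕ) / (Σ Nₕ) = (3529·99.2 + 4158·42.4 + 10091·27.5) / 17778
= 803878.5 / 17778 = 45.2176... → 45.22.

45.22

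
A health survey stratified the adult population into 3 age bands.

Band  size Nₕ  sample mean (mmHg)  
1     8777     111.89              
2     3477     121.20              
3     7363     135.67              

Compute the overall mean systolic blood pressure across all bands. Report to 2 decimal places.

N = 19617; weights Wₕ = Nₕ/N = (0.4474, 0.1772, 0.3753).
x̄_st = Σ Wₕ·x̄ₕ = 0.4474·111.89 + 0.1772·121.20 + 0.3753·135.67 ≈ 122.4657...
→ 122.47.

122.47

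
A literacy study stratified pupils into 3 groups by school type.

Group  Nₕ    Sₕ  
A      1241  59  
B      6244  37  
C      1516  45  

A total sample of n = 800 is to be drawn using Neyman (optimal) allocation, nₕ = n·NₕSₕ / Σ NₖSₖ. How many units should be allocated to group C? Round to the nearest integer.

A: NₕSₕ = 1241·59 = 73219
B: NₕSₕ = 6244·37 = 231028
C: NₕSₕ = 1516·45 = 68220
Σ NₕSₕ = 372467.
n_C = 800·68220/372467 = 146.526... → 147.

147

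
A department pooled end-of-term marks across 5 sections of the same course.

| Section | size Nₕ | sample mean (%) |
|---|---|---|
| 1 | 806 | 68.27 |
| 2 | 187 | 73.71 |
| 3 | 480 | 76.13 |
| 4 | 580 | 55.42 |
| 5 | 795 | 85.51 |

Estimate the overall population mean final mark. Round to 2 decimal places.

N = 806 + 187 + 480 + 580 + 795 = 2848.
Weight each subgroup mean by Nₕ/N and sum.
Σ Nₕx̄ₕ = 806·68.27 + 187·73.71 + 480·76.13 + 580·55.42 + 795·85.51 = 55025.62 + 13783.77 + 36542.4 + 32143.6 + 67980.45 = 205475.84.
Divide by N: 205475.84 / 2848 = 72.1474... → 72.15.

72.15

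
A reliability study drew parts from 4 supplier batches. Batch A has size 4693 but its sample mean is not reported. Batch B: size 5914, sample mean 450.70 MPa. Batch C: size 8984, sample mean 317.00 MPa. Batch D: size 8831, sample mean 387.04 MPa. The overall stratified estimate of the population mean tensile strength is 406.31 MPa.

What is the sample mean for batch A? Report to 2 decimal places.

557.60

Σ Nₕx̄ₕ = N·μ, so 4693·x̄_A = 28422·406.31 − (5914·450.70 + 8984·317.00 + 8831·387.04).
= 11548142.82 − 8931318.04 = 2616824.78.
x̄_A = 2616824.78 / 4693 = 557.6017... → 557.60.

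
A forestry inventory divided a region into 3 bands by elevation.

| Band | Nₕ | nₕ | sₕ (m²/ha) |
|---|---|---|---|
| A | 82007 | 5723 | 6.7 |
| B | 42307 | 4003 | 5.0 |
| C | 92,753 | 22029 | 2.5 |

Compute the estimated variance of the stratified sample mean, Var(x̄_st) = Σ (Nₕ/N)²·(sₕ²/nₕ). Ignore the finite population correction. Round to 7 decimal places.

N = 217067. Term for each stratum: Wₕ²sₕ²/nₕ.
Var(x̄_st) = 0.0011195413 + 0.0002372418 + 0.0000518028 = 0.0014085859 → 0.0014086.

0.0014086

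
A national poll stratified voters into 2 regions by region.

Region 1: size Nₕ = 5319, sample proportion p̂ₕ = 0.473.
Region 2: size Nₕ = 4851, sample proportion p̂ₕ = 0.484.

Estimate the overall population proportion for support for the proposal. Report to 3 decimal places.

0.478

Wₕ = Nₕ/N with N = 10170: 0.5230, 0.4770.
p̂_st = 0.5230·0.473 + 0.4770·0.484 ≈ 0.47825... → 0.478.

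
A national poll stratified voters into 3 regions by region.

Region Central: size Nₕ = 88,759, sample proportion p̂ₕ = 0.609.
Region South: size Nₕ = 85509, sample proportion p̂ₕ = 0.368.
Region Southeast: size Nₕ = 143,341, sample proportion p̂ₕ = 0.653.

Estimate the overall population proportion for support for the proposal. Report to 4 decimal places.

0.5640

N = 88759 + 85509 + 143341 = 317609.
Overall proportion = Σ (Nₕ/N)·p̂ₕ.
Σ Nₕp̂ₕ = 54054.231 + 31467.312 + 93601.673 = 179123.216.
179123.216 / 317609 = 0.563974... → 0.5640.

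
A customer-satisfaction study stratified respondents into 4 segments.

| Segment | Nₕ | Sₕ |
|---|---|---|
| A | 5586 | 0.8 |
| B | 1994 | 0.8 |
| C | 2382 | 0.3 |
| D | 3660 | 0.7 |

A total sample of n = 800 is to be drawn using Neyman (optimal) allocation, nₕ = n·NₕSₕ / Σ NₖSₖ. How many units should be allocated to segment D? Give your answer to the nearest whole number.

A: NₕSₕ = 5586·0.8 = 4468.8
B: NₕSₕ = 1994·0.8 = 1595.2
C: NₕSₕ = 2382·0.3 = 714.6
D: NₕSₕ = 3660·0.7 = 2562
Σ NₕSₕ = 9340.6.
n_D = 800·2562/9340.6 = 219.429... → 219.

219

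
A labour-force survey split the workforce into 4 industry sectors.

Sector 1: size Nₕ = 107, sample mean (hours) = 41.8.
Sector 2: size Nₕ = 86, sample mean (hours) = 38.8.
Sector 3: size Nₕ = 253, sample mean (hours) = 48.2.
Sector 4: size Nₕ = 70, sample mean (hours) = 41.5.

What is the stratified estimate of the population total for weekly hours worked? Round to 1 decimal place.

22909.0

Population total = Σ Nₕ·x̄ₕ (each stratum's size times its mean).
107·41.8 + 86·38.8 + 253·48.2 + 70·41.5 = 4472.6 + 3336.8 + 12194.6 + 2905 = 22909.0.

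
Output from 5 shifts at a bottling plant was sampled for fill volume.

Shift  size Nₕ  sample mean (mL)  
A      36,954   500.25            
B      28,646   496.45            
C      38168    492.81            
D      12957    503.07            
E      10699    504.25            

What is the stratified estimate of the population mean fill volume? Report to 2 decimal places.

N = 36954 + 28646 + 38168 + 12957 + 10699 = 127424.
Overall mean = Σ (Nₕ/N)·x̄ₕ — weight by population share, not a simple average.
Σ Nₕx̄ₕ = 36954·500.25 + 28646·496.45 + 38168·492.81 + 12957·503.07 + 10699·504.25 = 18486238.5 + 14221306.7 + 18809572.08 + 6518277.99 + 5394970.75 = 63430366.02.
Divide by N: 63430366.02 / 127424 = 497.7898... → 497.79.

497.79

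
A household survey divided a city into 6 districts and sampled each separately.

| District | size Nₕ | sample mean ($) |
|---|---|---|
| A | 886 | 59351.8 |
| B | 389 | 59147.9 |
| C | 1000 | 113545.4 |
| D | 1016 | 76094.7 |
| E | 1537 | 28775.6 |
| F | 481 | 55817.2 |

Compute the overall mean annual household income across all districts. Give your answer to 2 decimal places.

x̄_st = (Σ Nₕx̄ₕ) / (Σ Nₕ) = (886·59351.8 + 389·59147.9 + 1000·113545.4 + 1016·76094.7 + 1537·28775.6 + 481·55817.2) / 5309
= 337528013.5 / 5309 = 63576.5706... → 63576.57.

63576.57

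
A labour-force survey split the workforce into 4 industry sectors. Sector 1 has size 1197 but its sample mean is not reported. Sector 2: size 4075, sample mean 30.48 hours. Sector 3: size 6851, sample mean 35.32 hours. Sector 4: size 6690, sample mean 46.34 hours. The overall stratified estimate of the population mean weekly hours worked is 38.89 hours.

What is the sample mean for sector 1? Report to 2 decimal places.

N = 1197 + 4075 + 6851 + 6690 = 18813.
Overall total = μ·N = 38.89·18813 = 731637.57.
Subtract the known strata: 4075·30.48 + 6851·35.32 + 6690·46.34 = 676197.92.
Remaining total for sector 1: 731637.57 − 676197.92 = 55439.65.
Divide by its size: 55439.65 / 1197 = 46.3155... → 46.32.

46.32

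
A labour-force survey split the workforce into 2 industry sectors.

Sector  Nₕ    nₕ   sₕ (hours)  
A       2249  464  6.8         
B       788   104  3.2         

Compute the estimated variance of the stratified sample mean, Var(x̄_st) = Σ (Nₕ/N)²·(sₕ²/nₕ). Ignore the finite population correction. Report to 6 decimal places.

N = 3037. Term for each stratum: Wₕ²sₕ²/nₕ.
Var(x̄_st) = 0.054649875 + 0.006628717 = 0.061278592 → 0.061279.

0.061279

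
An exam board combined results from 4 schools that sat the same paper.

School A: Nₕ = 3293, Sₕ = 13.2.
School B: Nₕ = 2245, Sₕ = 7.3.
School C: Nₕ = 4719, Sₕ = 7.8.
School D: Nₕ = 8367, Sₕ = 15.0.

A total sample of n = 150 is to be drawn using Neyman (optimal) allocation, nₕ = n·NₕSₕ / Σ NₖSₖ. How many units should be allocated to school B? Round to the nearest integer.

11

Σ NₕSₕ = 3293·13.2 + 2245·7.3 + 4719·7.8 + 8367·15.0 = 222169.3.
Share for B: 16388.5/222169.3 = 0.07377.
n_B = 150 × 0.07377 = 11.065... → 11.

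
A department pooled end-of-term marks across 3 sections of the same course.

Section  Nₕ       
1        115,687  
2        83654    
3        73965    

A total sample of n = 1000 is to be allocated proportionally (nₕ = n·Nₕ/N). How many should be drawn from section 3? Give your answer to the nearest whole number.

Share of section 3 = 73965/273306 = 0.27063.
Allocate 1000 × 0.27063 = 270.631... → 271.

271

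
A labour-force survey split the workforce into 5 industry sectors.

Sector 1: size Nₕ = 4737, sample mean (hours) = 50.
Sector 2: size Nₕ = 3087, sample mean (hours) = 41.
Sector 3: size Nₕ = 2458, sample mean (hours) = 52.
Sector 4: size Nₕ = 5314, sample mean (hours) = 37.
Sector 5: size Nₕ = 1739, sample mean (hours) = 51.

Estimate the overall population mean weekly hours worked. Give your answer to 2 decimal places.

N = 4737 + 3087 + 2458 + 5314 + 1739 = 17335.
The stratified mean weights each stratum mean by its population share Nₕ/N.
Σ Nₕx̄ₕ = 4737·50 + 3087·41 + 2458·52 + 5314·37 + 1739·51 = 236850 + 126567 + 127816 + 196618 + 88689 = 776540.
Divide by N: 776540 / 17335 = 44.7961... → 44.80.

44.80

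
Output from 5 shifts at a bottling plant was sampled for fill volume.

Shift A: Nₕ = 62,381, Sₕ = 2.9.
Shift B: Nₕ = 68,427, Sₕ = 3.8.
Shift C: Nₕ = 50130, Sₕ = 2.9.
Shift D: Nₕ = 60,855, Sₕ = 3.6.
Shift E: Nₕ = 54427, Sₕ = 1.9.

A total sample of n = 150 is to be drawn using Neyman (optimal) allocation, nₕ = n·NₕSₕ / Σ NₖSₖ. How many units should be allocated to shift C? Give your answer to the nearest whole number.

24

A: NₕSₕ = 62381·2.9 = 180904.9
B: NₕSₕ = 68427·3.8 = 260022.6
C: NₕSₕ = 50130·2.9 = 145377
D: NₕSₕ = 60855·3.6 = 219078
E: NₕSₕ = 54427·1.9 = 103411.3
Σ NₕSₕ = 908793.8.
n_C = 150·145377/908793.8 = 23.995... → 24.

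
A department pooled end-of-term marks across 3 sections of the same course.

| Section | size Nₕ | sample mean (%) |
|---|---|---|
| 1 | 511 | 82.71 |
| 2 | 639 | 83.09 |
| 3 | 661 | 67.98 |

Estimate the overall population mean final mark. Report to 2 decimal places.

N = 1811; weights Wₕ = Nₕ/N = (0.2822, 0.3528, 0.3650).
x̄_st = Σ Wₕ·x̄ₕ = 0.2822·82.71 + 0.3528·83.09 + 0.3650·67.98 ≈ 77.4678...
→ 77.47.

77.47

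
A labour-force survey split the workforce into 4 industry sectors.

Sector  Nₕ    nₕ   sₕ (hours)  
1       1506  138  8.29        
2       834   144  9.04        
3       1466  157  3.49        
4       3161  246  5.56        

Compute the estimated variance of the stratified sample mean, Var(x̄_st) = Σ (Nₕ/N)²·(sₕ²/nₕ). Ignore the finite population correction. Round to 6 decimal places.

0.060705

N = 6967. Term for each stratum: Wₕ²sₕ²/nₕ.
Var(x̄_st) = 0.023269567 + 0.008132327 + 0.003435006 + 0.025868536 = 0.060705436 → 0.060705.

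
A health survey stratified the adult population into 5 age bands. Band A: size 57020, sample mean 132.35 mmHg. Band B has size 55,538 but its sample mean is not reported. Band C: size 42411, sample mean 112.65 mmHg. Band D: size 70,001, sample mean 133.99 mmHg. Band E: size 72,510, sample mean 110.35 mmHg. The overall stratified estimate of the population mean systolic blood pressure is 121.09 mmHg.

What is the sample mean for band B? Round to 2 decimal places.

113.74

Σ Nₕx̄ₕ = N·μ, so 55538·x̄_B = 297480·121.09 − (57020·132.35 + 42411·112.65 + 70001·133.99 + 72510·110.35).
= 36021853.2 − 29705108.64 = 6316744.56.
x̄_B = 6316744.56 / 55538 = 113.7373... → 113.74.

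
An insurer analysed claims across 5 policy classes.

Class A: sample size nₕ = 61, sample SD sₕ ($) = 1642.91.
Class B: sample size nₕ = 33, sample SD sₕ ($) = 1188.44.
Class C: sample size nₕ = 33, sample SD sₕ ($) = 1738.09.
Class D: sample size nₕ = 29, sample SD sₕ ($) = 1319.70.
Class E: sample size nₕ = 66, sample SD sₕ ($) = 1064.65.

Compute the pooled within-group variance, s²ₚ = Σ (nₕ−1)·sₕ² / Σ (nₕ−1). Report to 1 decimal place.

A: (61−1)·1642.91² = 60·2699153.2681 = 161949196.086
B: (33−1)·1188.44² = 32·1412389.6336 = 45196468.2752
C: (33−1)·1738.09² = 32·3020956.8481 = 96670619.1392
D: (29−1)·1319.70² = 28·1741608.09 = 48765026.52
E: (66−1)·1064.65² = 65·1133479.6225 = 73676175.4625
Numerator = 426257485.4829; denominator = Σ(nₕ−1) = 217.
s²ₚ = 426257485.4829/217 = 1964320.210... → 1964320.2.

1964320.2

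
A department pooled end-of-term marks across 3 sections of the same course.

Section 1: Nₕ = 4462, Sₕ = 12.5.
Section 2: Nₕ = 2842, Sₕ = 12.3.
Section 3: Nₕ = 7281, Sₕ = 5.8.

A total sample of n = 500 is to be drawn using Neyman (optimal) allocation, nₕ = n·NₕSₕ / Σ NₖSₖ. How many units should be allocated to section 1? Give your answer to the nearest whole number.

210

Σ NₕSₕ = 4462·12.5 + 2842·12.3 + 7281·5.8 = 132961.4.
Share for 1: 55775/132961.4 = 0.41948.
n_1 = 500 × 0.41948 = 209.741... → 210.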